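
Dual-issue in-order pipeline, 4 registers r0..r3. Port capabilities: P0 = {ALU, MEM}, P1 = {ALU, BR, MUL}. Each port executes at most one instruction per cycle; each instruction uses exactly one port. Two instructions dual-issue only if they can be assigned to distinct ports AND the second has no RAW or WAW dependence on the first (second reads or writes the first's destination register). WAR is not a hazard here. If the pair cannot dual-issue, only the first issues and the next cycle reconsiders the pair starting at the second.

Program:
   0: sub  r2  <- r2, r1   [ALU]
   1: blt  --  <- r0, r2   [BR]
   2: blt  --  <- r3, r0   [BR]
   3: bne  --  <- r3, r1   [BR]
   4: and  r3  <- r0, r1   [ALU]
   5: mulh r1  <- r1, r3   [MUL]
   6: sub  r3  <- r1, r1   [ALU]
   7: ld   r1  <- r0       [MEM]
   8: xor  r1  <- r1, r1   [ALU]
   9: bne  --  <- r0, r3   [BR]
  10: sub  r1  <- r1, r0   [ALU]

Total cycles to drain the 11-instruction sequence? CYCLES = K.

CYCLES = 8

t=0 i0:sub ; RAW r2
t=1 i1:blt ; no-port BR/BR
t=2 i2:blt ; no-port BR/BR
t=3 i3,i4:bne/and ; dual
t=4 i5:mulh ; RAW r1
t=5 i6,i7:sub/ld ; dual
t=6 i8,i9:xor/bne ; dual
t=7 i10:sub ; tail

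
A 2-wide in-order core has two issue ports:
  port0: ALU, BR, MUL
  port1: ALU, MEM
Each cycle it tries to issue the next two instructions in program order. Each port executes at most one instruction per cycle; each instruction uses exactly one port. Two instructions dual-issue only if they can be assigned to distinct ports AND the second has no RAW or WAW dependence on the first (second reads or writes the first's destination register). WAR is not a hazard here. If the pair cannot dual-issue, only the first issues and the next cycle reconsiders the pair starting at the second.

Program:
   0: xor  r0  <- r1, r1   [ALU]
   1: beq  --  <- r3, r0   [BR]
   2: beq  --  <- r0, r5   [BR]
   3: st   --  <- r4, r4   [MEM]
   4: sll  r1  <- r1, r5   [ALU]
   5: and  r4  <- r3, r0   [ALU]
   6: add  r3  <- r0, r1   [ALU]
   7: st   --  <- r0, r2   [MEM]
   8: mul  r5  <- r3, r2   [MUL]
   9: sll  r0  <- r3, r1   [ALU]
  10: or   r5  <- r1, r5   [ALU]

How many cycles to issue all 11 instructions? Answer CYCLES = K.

CYCLES = 7

t=0 i0:xor.ALU ; RAW r0
t=1 i1:beq.BR ; no-port BR/BR
t=2 i2+i3:beq.BR+st.MEM ; 2-wide
t=3 i4+i5:sll.ALU+and.ALU ; 2-wide
t=4 i6+i7:add.ALU+st.MEM ; 2-wide
t=5 i8+i9:mul.MUL+sll.ALU ; 2-wide
t=6 i10:or.ALU ; tail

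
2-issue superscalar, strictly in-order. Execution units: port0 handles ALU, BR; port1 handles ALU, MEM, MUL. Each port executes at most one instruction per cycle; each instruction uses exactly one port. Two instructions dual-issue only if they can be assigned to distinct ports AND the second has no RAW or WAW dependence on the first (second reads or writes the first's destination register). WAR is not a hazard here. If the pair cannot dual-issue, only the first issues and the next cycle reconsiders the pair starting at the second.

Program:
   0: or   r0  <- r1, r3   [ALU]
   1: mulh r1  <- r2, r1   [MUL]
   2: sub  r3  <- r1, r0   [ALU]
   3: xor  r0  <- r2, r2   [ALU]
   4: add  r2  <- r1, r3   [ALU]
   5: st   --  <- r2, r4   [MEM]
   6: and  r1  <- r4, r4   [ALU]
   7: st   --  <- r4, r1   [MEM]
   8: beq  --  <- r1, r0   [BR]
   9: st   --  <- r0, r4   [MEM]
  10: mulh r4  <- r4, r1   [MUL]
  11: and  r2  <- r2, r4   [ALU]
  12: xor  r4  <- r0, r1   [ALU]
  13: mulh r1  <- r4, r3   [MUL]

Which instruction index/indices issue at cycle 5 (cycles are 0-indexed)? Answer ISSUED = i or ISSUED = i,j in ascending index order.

ISSUED = 9

  cy0 -> i0&i1 (or.ALU mulh.MUL) 2-wide
  cy1 -> i2&i3 (sub.ALU xor.ALU) 2-wide
  cy2 -> i4 (add.ALU) RAW r2
  cy3 -> i5&i6 (st.MEM and.ALU) 2-wide
  cy4 -> i7&i8 (st.MEM beq.BR) 2-wide
  cy5 -> i9 (st.MEM) no-port MEM/MUL
  cy6 -> i10 (mulh.MUL) RAW r4
  cy7 -> i11&i12 (and.ALU xor.ALU) 2-wide
  cy8 -> i13 (mulh.MUL) tail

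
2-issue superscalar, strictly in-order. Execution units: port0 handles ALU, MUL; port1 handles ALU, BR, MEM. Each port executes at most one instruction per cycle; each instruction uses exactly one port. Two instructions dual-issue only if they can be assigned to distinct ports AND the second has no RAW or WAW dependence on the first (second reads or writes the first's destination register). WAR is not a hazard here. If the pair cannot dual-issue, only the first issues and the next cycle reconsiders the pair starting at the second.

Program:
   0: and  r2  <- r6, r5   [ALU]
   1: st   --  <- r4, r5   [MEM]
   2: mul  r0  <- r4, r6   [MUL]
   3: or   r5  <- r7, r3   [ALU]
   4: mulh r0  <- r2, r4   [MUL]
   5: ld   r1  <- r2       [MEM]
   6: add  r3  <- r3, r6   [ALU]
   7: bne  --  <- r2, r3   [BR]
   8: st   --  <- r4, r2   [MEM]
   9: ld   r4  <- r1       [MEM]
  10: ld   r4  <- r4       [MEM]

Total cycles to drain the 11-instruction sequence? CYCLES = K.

c0: i0&i1 and.ALU/st.MEM  pair
c1: i2&i3 mul.MUL/or.ALU  pair
c2: i4&i5 mulh.MUL/ld.MEM  pair
c3: i6 add.ALU  RAW r3
c4: i7 bne.BR  no-port BR/MEM
c5: i8 st.MEM  no-port MEM/MEM
c6: i9 ld.MEM  no-port MEM/MEM
c7: i10 ld.MEM  tail

CYCLES = 8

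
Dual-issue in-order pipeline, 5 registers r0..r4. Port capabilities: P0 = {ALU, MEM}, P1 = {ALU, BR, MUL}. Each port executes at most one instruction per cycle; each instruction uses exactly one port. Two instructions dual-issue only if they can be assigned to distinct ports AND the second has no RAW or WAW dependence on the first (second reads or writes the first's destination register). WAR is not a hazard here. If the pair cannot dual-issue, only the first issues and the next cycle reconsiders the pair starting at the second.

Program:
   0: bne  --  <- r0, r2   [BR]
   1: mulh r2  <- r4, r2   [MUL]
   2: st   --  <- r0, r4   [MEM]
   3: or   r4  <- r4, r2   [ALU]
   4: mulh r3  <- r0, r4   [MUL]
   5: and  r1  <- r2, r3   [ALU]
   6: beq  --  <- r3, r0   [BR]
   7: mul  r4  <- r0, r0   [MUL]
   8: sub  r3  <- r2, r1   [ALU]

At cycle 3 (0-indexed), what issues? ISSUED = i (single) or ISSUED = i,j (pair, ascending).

ISSUED = 4

#0 head=0: bne.BR i0 no-port BR/MUL
#1 head=1: mulh.MUL+st.MEM i1/i2 2-wide
#2 head=3: or.ALU i3 RAW r4
#3 head=4: mulh.MUL i4 RAW r3
#4 head=5: and.ALU+beq.BR i5/i6 2-wide
#5 head=7: mul.MUL+sub.ALU i7/i8 2-wide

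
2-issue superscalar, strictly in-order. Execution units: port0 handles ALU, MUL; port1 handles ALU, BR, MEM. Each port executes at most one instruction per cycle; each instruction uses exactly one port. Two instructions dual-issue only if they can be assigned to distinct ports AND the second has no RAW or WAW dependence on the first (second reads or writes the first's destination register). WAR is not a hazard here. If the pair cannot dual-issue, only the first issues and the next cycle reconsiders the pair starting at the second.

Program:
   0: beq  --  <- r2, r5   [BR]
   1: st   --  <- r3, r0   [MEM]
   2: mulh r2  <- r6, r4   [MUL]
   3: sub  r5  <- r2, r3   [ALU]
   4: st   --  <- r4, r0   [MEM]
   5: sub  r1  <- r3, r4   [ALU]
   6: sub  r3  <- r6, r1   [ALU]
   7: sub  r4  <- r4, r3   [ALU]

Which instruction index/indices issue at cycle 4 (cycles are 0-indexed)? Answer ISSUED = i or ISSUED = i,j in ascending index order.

c0: i0 beq  no-port BR/MEM
c1: i1&i2 st/mulh  2-wide
c2: i3&i4 sub/st  2-wide
c3: i5 sub  RAW r1
c4: i6 sub  RAW r3
c5: i7 sub  tail

ISSUED = 6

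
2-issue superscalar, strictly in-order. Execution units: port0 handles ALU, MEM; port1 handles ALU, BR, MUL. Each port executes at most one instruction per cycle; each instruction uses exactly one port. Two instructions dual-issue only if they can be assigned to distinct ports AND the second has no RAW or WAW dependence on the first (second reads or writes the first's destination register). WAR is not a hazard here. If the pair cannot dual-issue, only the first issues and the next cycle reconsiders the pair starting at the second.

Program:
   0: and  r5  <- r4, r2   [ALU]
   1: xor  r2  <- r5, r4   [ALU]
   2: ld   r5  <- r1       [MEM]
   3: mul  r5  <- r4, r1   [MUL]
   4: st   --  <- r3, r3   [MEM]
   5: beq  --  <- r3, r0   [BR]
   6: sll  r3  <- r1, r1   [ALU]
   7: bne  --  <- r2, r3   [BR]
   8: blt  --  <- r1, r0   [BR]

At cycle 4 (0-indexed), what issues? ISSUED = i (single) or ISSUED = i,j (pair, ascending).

#0 head=0: and i0 RAW r5
#1 head=1: xor+ld i1/i2 2-wide
#2 head=3: mul+st i3/i4 2-wide
#3 head=5: beq+sll i5/i6 2-wide
#4 head=7: bne i7 no-port BR/BR
#5 head=8: blt i8 tail

ISSUED = 7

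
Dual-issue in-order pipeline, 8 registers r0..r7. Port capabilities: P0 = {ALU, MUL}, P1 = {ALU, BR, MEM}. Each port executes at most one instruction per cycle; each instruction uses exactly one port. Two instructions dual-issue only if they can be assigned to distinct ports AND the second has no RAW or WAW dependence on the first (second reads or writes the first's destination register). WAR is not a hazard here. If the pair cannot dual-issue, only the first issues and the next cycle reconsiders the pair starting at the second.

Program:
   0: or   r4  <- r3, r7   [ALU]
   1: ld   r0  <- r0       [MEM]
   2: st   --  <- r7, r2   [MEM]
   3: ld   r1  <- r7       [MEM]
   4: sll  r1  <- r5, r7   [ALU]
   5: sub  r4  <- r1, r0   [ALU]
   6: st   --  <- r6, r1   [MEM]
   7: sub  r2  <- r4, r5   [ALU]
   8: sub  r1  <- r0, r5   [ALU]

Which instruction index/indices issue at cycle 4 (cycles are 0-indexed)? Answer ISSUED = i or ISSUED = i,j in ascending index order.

c0: i0,i1 or.ALU/ld.MEM  2-wide
c1: i2 st.MEM  no-port MEM/MEM
c2: i3 ld.MEM  WAW r1
c3: i4 sll.ALU  RAW r1
c4: i5,i6 sub.ALU/st.MEM  2-wide
c5: i7,i8 sub.ALU/sub.ALU  2-wide

ISSUED = 5,6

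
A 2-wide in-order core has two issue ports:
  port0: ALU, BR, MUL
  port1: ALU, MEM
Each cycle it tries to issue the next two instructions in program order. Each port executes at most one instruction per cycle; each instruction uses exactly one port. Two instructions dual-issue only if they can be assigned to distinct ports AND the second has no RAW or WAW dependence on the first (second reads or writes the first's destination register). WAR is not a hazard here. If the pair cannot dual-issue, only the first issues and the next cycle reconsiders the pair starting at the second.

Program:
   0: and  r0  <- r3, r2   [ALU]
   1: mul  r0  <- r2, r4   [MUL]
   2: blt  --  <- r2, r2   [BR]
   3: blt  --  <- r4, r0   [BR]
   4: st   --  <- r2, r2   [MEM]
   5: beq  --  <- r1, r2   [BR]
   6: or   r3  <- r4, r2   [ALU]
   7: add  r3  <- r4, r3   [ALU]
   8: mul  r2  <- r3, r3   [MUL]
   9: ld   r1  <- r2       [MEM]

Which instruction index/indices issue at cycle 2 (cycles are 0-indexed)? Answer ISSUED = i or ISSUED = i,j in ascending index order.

#0 head=0: and i0 WAW r0
#1 head=1: mul i1 no-port MUL/BR
#2 head=2: blt i2 no-port BR/BR
#3 head=3: blt;st i3&i4 pair
#4 head=5: beq;or i5&i6 pair
#5 head=7: add i7 RAW r3
#6 head=8: mul i8 RAW r2
#7 head=9: ld i9 tail

ISSUED = 2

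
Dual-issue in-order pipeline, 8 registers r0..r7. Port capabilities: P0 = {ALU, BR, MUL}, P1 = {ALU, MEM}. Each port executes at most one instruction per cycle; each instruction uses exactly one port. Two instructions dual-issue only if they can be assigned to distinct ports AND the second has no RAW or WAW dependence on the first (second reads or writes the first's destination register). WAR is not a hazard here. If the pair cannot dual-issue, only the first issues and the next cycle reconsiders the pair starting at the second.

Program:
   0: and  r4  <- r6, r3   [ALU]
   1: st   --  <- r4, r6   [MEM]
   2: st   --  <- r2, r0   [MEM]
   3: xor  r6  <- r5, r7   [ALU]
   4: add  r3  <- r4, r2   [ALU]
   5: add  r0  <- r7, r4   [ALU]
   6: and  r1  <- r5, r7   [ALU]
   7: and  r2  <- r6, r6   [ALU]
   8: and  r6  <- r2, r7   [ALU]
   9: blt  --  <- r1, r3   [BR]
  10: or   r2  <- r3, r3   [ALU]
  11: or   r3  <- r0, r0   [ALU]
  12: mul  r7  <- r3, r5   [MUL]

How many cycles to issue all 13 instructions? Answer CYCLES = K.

#0 head=0: and i0 RAW r4
#1 head=1: st i1 no-port MEM/MEM
#2 head=2: st xor i2+i3 pair
#3 head=4: add add i4+i5 pair
#4 head=6: and and i6+i7 pair
#5 head=8: and blt i8+i9 pair
#6 head=10: or or i10+i11 pair
#7 head=12: mul i12 tail

CYCLES = 8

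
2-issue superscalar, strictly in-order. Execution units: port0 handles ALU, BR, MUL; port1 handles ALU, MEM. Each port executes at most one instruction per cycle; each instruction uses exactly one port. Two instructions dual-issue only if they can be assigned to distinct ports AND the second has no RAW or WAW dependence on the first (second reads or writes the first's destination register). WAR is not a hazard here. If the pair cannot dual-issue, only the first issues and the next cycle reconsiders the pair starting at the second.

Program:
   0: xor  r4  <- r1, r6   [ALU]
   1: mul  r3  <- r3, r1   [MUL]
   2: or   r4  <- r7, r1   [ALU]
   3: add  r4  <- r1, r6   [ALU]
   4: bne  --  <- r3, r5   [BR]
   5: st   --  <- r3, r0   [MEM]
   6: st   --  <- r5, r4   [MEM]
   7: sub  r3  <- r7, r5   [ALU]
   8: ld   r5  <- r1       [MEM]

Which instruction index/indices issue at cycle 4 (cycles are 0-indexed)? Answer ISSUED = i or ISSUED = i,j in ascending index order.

  cy0 -> i0+i1 (xor+mul) 2-wide
  cy1 -> i2 (or) WAW r4
  cy2 -> i3+i4 (add+bne) 2-wide
  cy3 -> i5 (st) no-port MEM/MEM
  cy4 -> i6+i7 (st+sub) 2-wide
  cy5 -> i8 (ld) tail

ISSUED = 6,7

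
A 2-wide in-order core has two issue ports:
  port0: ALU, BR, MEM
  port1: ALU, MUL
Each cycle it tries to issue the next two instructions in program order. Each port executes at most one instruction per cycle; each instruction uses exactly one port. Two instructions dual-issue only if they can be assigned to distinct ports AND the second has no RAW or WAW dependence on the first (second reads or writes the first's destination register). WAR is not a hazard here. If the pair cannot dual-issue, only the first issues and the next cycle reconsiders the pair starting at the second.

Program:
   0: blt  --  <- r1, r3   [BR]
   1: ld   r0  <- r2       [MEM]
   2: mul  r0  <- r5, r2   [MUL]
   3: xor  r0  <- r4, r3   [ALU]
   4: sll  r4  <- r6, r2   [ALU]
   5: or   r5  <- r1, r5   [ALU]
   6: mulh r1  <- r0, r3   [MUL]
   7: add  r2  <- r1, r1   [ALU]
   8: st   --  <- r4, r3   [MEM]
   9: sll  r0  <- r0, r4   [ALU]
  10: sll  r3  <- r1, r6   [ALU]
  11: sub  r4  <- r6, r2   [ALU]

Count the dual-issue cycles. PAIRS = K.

PAIRS = 4

t=0 i0:blt.BR ; no-port BR/MEM
t=1 i1:ld.MEM ; WAW r0
t=2 i2:mul.MUL ; WAW r0
t=3 i3/i4:xor.ALU sll.ALU ; 2-wide
t=4 i5/i6:or.ALU mulh.MUL ; 2-wide
t=5 i7/i8:add.ALU st.MEM ; 2-wide
t=6 i9/i10:sll.ALU sll.ALU ; 2-wide
t=7 i11:sub.ALU ; tail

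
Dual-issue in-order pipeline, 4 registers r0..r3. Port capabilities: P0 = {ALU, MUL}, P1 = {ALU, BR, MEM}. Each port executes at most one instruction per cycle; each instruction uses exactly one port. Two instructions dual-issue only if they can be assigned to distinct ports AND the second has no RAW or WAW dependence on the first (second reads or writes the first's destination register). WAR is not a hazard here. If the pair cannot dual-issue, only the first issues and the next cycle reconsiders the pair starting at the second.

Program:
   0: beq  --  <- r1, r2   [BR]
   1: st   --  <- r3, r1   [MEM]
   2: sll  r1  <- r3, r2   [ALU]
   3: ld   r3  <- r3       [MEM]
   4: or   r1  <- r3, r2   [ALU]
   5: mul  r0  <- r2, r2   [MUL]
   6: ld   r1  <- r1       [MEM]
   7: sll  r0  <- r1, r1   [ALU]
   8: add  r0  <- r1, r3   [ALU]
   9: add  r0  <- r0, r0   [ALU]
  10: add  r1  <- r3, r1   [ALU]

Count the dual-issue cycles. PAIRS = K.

PAIRS = 3

  cy0 -> i0 (beq) no-port BR/MEM
  cy1 -> i1/i2 (st+sll) 2-wide
  cy2 -> i3 (ld) RAW r3
  cy3 -> i4/i5 (or+mul) 2-wide
  cy4 -> i6 (ld) RAW r1
  cy5 -> i7 (sll) WAW r0
  cy6 -> i8 (add) RAW+WAW r0
  cy7 -> i9/i10 (add+add) 2-wide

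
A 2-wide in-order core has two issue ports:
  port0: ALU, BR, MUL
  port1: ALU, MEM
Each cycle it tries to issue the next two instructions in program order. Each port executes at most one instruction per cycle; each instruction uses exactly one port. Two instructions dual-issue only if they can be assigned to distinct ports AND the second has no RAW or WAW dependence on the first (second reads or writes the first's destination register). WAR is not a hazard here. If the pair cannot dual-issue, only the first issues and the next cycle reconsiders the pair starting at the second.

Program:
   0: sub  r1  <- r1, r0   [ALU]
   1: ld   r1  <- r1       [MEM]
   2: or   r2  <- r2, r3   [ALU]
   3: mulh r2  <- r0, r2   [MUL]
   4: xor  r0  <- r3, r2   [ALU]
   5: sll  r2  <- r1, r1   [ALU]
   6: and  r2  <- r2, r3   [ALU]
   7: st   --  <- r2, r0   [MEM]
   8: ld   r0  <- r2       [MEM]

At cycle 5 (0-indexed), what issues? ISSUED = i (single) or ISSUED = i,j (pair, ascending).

  cy0 -> i0 (sub) RAW+WAW r1
  cy1 -> i1,i2 (ld or) dual
  cy2 -> i3 (mulh) RAW r2
  cy3 -> i4,i5 (xor sll) dual
  cy4 -> i6 (and) RAW r2
  cy5 -> i7 (st) no-port MEM/MEM
  cy6 -> i8 (ld) tail

ISSUED = 7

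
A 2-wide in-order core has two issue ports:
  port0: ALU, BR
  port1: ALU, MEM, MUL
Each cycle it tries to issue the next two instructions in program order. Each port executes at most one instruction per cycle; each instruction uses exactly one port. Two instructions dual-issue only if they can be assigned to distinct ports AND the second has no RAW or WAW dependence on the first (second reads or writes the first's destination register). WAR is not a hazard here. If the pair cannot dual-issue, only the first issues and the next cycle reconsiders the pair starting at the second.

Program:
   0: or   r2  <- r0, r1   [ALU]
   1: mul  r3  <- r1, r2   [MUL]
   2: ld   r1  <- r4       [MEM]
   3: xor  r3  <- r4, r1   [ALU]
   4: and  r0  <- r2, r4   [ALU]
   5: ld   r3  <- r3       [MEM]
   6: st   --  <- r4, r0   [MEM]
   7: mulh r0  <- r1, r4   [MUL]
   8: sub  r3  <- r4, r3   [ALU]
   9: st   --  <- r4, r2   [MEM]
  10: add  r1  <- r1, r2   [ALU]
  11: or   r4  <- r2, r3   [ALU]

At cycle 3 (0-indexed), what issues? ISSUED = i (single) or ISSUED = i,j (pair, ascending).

0. or.ALU @i0  | RAW r2
1. mul.MUL @i1  | no-port MUL/MEM
2. ld.MEM @i2  | RAW r1
3. xor.ALU+and.ALU @i3/i4  | 2-wide
4. ld.MEM @i5  | no-port MEM/MEM
5. st.MEM @i6  | no-port MEM/MUL
6. mulh.MUL+sub.ALU @i7/i8  | 2-wide
7. st.MEM+add.ALU @i9/i10  | 2-wide
8. or.ALU @i11  | tail

ISSUED = 3,4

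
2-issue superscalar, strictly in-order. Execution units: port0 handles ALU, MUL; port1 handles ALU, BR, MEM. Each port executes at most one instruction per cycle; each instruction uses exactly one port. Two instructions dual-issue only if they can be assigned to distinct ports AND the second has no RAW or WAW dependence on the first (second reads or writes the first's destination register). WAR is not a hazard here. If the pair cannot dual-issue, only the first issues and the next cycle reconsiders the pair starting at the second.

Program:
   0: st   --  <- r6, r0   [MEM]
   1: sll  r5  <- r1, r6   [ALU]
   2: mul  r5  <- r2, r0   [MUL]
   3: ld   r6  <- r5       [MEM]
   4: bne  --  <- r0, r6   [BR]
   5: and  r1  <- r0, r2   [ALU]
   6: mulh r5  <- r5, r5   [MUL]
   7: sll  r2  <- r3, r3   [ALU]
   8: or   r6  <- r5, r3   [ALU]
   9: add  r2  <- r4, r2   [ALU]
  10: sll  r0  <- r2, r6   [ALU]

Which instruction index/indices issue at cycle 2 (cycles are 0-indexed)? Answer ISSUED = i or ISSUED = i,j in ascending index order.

ISSUED = 3

  cy0 -> i0,i1 (st;sll) dual
  cy1 -> i2 (mul) RAW r5
  cy2 -> i3 (ld) no-port MEM/BR
  cy3 -> i4,i5 (bne;and) dual
  cy4 -> i6,i7 (mulh;sll) dual
  cy5 -> i8,i9 (or;add) dual
  cy6 -> i10 (sll) tail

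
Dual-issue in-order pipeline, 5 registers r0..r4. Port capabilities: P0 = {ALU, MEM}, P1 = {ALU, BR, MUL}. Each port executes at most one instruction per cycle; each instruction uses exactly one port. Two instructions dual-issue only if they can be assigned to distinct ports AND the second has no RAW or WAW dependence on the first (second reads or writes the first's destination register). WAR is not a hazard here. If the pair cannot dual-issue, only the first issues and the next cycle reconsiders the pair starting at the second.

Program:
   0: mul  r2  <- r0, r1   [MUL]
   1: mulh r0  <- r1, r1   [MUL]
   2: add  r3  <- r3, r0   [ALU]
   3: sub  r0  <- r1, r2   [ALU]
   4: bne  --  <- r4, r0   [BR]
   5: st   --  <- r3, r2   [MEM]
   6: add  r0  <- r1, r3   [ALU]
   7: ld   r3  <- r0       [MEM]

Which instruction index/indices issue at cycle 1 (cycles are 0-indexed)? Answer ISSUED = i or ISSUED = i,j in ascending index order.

ISSUED = 1

#0 head=0: mul.MUL i0 no-port MUL/MUL
#1 head=1: mulh.MUL i1 RAW r0
#2 head=2: add.ALU sub.ALU i2+i3 dual
#3 head=4: bne.BR st.MEM i4+i5 dual
#4 head=6: add.ALU i6 RAW r0
#5 head=7: ld.MEM i7 tail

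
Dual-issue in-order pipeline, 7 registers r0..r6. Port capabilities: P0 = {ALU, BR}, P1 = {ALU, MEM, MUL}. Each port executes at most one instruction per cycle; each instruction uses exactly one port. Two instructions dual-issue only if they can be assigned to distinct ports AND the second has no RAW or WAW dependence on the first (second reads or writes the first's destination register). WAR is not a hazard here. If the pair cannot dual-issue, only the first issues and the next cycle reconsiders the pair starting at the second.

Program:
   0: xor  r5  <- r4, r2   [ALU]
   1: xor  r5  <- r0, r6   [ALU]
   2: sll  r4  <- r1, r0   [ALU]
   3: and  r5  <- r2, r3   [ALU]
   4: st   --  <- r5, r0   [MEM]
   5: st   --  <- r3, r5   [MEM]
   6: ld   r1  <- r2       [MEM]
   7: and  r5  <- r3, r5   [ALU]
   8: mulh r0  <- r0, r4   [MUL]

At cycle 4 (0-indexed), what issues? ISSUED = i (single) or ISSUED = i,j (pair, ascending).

ISSUED = 5

  cy0 -> i0 (xor.ALU) WAW r5
  cy1 -> i1+i2 (xor.ALU/sll.ALU) dual
  cy2 -> i3 (and.ALU) RAW r5
  cy3 -> i4 (st.MEM) no-port MEM/MEM
  cy4 -> i5 (st.MEM) no-port MEM/MEM
  cy5 -> i6+i7 (ld.MEM/and.ALU) dual
  cy6 -> i8 (mulh.MUL) tail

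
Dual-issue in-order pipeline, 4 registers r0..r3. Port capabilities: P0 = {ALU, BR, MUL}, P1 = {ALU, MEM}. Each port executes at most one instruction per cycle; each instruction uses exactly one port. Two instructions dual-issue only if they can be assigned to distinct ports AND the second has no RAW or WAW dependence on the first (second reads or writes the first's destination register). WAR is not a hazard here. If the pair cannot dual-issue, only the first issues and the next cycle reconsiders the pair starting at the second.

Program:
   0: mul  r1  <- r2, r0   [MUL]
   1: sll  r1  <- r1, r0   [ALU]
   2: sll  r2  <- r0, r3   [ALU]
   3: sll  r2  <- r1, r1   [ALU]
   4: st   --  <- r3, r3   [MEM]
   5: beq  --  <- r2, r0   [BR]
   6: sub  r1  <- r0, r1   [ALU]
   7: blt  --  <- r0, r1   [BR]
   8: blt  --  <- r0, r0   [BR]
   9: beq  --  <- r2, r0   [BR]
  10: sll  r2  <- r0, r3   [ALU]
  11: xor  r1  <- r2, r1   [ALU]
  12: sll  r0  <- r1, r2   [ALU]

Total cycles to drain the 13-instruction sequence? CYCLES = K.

  cy0 -> i0 (mul.MUL) RAW+WAW r1
  cy1 -> i1/i2 (sll.ALU;sll.ALU) pair
  cy2 -> i3/i4 (sll.ALU;st.MEM) pair
  cy3 -> i5/i6 (beq.BR;sub.ALU) pair
  cy4 -> i7 (blt.BR) no-port BR/BR
  cy5 -> i8 (blt.BR) no-port BR/BR
  cy6 -> i9/i10 (beq.BR;sll.ALU) pair
  cy7 -> i11 (xor.ALU) RAW r1
  cy8 -> i12 (sll.ALU) tail

CYCLES = 9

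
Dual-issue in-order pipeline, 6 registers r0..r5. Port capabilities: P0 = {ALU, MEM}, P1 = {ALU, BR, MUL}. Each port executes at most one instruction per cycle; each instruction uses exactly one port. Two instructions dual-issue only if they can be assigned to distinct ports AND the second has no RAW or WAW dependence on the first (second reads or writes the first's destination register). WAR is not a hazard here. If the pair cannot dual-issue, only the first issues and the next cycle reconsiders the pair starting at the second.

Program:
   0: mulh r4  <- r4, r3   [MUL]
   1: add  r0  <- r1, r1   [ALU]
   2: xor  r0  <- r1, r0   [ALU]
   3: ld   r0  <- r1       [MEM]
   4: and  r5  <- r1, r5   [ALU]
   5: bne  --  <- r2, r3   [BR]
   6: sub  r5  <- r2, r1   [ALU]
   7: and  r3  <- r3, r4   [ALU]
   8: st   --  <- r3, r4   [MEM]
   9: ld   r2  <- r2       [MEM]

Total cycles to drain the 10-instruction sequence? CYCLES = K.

CYCLES = 7

t=0 i0+i1:mulh;add ; pair
t=1 i2:xor ; WAW r0
t=2 i3+i4:ld;and ; pair
t=3 i5+i6:bne;sub ; pair
t=4 i7:and ; RAW r3
t=5 i8:st ; no-port MEM/MEM
t=6 i9:ld ; tail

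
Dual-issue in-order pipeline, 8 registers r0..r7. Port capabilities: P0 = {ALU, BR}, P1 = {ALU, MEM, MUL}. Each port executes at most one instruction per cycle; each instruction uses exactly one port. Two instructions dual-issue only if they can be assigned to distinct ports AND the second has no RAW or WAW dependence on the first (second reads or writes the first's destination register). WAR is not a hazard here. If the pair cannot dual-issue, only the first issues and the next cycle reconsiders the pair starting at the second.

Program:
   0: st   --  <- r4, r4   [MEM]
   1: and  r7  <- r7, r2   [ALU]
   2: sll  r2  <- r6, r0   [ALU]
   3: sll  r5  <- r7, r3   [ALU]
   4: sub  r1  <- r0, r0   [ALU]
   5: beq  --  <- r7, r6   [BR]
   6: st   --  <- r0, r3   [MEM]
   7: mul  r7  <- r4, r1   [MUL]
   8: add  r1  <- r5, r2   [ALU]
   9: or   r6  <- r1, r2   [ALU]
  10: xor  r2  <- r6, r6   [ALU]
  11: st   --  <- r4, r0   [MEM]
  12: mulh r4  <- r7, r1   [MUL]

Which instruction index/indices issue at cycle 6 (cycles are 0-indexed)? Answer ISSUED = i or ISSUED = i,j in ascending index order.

0. st+and @i0/i1  | dual
1. sll+sll @i2/i3  | dual
2. sub+beq @i4/i5  | dual
3. st @i6  | no-port MEM/MUL
4. mul+add @i7/i8  | dual
5. or @i9  | RAW r6
6. xor+st @i10/i11  | dual
7. mulh @i12  | tail

ISSUED = 10,11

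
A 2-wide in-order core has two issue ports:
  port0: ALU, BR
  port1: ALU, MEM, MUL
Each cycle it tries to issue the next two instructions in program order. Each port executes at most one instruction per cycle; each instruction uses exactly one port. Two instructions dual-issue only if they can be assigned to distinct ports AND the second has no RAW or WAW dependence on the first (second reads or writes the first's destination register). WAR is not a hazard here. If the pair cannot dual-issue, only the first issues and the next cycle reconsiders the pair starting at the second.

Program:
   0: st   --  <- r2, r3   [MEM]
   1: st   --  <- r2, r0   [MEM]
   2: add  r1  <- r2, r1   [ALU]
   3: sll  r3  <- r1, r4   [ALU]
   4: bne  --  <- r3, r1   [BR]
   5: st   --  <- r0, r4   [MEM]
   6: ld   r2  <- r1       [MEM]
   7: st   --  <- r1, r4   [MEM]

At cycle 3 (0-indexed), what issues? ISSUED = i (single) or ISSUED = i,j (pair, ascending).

t=0 i0:st.MEM ; no-port MEM/MEM
t=1 i1/i2:st.MEM/add.ALU ; pair
t=2 i3:sll.ALU ; RAW r3
t=3 i4/i5:bne.BR/st.MEM ; pair
t=4 i6:ld.MEM ; no-port MEM/MEM
t=5 i7:st.MEM ; tail

ISSUED = 4,5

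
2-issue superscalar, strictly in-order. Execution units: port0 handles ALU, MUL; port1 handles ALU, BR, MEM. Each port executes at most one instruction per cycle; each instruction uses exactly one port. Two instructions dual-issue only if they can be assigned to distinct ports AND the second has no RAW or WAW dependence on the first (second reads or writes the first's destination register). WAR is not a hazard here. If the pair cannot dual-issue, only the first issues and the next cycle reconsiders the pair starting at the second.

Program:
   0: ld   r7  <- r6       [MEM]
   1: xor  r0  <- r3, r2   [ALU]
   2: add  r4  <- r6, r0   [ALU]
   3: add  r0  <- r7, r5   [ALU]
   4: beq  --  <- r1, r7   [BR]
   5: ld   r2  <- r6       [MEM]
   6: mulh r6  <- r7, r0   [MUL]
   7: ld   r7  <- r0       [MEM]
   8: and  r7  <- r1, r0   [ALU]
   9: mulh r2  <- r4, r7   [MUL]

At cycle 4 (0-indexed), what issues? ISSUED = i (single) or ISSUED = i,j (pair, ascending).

0. ld.MEM/xor.ALU @i0/i1  | dual
1. add.ALU/add.ALU @i2/i3  | dual
2. beq.BR @i4  | no-port BR/MEM
3. ld.MEM/mulh.MUL @i5/i6  | dual
4. ld.MEM @i7  | WAW r7
5. and.ALU @i8  | RAW r7
6. mulh.MUL @i9  | tail

ISSUED = 7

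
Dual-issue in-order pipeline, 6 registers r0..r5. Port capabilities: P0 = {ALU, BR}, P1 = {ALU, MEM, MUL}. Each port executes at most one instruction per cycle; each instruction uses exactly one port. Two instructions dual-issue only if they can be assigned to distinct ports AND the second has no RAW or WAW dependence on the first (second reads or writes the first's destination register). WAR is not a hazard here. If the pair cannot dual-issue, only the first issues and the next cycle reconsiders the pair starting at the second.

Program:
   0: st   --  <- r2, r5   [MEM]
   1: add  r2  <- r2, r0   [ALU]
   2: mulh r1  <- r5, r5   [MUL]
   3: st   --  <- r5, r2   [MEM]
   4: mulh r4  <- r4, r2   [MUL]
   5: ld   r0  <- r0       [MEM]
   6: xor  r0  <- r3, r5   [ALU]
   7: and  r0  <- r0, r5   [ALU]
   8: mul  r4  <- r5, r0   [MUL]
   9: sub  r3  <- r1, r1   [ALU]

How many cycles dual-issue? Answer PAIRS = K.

0. st.MEM/add.ALU @i0&i1  | dual
1. mulh.MUL @i2  | no-port MUL/MEM
2. st.MEM @i3  | no-port MEM/MUL
3. mulh.MUL @i4  | no-port MUL/MEM
4. ld.MEM @i5  | WAW r0
5. xor.ALU @i6  | RAW+WAW r0
6. and.ALU @i7  | RAW r0
7. mul.MUL/sub.ALU @i8&i9  | dual

PAIRS = 2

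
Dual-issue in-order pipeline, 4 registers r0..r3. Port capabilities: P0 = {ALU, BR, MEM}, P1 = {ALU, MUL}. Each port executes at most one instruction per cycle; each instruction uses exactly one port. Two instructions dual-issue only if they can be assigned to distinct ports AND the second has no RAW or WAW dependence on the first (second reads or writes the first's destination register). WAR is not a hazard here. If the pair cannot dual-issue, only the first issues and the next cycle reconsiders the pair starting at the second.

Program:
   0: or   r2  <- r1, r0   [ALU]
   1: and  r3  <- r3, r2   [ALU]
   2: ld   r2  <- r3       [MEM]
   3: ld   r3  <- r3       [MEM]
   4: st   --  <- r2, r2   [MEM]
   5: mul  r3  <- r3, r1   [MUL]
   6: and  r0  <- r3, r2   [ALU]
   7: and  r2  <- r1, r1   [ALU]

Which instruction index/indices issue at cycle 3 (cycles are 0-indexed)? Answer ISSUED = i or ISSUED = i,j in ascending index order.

[0] i0  or  -- RAW r2
[1] i1  and  -- RAW r3
[2] i2  ld  -- no-port MEM/MEM
[3] i3  ld  -- no-port MEM/MEM
[4] i4+i5  st;mul  -- 2-wide
[5] i6+i7  and;and  -- 2-wide

ISSUED = 3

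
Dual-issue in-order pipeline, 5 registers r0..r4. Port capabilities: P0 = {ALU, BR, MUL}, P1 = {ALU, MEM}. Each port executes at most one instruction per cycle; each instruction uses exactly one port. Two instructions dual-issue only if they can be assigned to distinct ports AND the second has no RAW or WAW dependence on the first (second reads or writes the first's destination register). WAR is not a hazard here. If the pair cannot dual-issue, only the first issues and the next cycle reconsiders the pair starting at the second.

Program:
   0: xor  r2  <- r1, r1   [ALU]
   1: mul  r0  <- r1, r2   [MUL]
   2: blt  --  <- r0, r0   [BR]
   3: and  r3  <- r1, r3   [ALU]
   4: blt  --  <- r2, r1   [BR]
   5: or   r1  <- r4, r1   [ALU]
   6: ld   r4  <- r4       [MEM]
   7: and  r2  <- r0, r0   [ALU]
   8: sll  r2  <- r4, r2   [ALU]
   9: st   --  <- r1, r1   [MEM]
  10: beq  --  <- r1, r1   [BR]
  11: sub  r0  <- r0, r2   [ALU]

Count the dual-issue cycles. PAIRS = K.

0. xor @i0  | RAW r2
1. mul @i1  | no-port MUL/BR
2. blt and @i2+i3  | dual
3. blt or @i4+i5  | dual
4. ld and @i6+i7  | dual
5. sll st @i8+i9  | dual
6. beq sub @i10+i11  | dual

PAIRS = 5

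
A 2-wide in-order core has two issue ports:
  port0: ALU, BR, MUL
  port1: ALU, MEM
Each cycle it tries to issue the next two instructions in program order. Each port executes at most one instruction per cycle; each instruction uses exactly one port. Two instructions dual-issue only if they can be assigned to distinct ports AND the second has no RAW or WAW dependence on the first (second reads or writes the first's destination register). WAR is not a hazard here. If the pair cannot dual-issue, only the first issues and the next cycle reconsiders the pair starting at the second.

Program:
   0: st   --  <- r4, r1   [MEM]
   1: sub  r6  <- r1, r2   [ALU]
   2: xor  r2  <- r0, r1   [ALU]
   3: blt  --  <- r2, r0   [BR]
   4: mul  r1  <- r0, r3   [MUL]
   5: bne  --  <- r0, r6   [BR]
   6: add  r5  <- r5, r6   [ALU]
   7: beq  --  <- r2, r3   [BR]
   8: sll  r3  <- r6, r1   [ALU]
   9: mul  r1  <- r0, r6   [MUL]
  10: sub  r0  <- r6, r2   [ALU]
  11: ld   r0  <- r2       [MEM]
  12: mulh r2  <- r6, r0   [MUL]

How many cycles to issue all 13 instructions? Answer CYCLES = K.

0. st+sub @i0&i1  | dual
1. xor @i2  | RAW r2
2. blt @i3  | no-port BR/MUL
3. mul @i4  | no-port MUL/BR
4. bne+add @i5&i6  | dual
5. beq+sll @i7&i8  | dual
6. mul+sub @i9&i10  | dual
7. ld @i11  | RAW r0
8. mulh @i12  | tail

CYCLES = 9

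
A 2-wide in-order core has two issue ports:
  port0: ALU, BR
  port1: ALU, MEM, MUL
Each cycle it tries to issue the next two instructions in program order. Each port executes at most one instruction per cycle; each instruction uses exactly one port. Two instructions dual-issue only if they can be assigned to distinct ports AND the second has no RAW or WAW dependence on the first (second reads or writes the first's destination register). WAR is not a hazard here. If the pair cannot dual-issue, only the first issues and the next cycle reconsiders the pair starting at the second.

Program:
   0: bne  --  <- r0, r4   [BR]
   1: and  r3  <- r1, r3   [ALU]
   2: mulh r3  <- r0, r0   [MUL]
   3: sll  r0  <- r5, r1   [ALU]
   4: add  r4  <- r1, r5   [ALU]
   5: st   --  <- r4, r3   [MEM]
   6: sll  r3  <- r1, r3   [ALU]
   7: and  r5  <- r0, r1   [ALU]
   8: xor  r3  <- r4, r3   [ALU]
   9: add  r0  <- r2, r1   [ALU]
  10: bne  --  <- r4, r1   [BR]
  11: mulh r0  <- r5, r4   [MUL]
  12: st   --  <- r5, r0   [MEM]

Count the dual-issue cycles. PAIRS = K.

PAIRS = 5

c0: i0/i1 bne.BR+and.ALU  2-wide
c1: i2/i3 mulh.MUL+sll.ALU  2-wide
c2: i4 add.ALU  RAW r4
c3: i5/i6 st.MEM+sll.ALU  2-wide
c4: i7/i8 and.ALU+xor.ALU  2-wide
c5: i9/i10 add.ALU+bne.BR  2-wide
c6: i11 mulh.MUL  no-port MUL/MEM
c7: i12 st.MEM  tail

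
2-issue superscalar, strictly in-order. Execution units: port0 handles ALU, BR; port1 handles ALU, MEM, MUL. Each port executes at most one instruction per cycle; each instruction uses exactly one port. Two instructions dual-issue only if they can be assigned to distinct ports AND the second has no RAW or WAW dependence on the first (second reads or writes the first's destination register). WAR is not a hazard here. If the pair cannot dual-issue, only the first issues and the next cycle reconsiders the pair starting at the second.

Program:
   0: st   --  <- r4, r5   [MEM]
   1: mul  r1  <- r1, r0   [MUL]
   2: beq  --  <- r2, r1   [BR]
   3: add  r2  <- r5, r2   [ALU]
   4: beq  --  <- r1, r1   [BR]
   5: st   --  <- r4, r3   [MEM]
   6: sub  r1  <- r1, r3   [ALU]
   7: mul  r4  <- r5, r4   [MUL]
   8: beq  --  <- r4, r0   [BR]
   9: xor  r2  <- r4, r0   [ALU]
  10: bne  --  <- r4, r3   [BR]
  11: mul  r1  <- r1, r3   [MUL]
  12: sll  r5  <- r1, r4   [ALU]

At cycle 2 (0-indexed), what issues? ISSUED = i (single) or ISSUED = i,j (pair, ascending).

ISSUED = 2,3

[0] i0  st  -- no-port MEM/MUL
[1] i1  mul  -- RAW r1
[2] i2,i3  beq add  -- pair
[3] i4,i5  beq st  -- pair
[4] i6,i7  sub mul  -- pair
[5] i8,i9  beq xor  -- pair
[6] i10,i11  bne mul  -- pair
[7] i12  sll  -- tail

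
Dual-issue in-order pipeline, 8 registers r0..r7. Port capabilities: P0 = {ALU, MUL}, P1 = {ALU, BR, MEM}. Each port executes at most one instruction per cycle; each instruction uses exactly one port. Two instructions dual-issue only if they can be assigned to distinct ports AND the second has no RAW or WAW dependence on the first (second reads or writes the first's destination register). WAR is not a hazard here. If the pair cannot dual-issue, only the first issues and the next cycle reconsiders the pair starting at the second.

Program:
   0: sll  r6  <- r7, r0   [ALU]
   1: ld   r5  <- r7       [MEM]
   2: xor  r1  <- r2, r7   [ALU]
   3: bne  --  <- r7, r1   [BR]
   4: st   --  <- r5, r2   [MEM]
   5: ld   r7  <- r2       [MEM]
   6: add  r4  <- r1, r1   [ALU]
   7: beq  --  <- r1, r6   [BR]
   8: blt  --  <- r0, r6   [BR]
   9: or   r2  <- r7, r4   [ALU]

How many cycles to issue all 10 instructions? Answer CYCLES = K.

CYCLES = 7

t=0 i0/i1:sll.ALU/ld.MEM ; 2-wide
t=1 i2:xor.ALU ; RAW r1
t=2 i3:bne.BR ; no-port BR/MEM
t=3 i4:st.MEM ; no-port MEM/MEM
t=4 i5/i6:ld.MEM/add.ALU ; 2-wide
t=5 i7:beq.BR ; no-port BR/BR
t=6 i8/i9:blt.BR/or.ALU ; 2-wide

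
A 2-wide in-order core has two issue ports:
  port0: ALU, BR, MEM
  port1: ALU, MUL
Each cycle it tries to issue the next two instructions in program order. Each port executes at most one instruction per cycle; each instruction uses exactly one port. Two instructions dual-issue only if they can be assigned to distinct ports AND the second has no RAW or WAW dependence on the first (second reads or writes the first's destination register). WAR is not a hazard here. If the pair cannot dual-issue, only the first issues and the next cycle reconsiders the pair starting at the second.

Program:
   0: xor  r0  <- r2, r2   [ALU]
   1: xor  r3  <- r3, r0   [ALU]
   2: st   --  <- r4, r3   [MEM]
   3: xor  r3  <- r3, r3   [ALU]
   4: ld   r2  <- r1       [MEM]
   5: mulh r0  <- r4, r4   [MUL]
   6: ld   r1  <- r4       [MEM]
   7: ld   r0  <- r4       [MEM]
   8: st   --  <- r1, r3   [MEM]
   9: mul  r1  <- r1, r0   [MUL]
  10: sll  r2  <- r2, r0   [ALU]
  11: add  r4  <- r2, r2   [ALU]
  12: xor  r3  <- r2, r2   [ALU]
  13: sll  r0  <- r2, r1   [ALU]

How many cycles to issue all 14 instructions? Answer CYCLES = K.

#0 head=0: xor i0 RAW r0
#1 head=1: xor i1 RAW r3
#2 head=2: st+xor i2&i3 2-wide
#3 head=4: ld+mulh i4&i5 2-wide
#4 head=6: ld i6 no-port MEM/MEM
#5 head=7: ld i7 no-port MEM/MEM
#6 head=8: st+mul i8&i9 2-wide
#7 head=10: sll i10 RAW r2
#8 head=11: add+xor i11&i12 2-wide
#9 head=13: sll i13 tail

CYCLES = 10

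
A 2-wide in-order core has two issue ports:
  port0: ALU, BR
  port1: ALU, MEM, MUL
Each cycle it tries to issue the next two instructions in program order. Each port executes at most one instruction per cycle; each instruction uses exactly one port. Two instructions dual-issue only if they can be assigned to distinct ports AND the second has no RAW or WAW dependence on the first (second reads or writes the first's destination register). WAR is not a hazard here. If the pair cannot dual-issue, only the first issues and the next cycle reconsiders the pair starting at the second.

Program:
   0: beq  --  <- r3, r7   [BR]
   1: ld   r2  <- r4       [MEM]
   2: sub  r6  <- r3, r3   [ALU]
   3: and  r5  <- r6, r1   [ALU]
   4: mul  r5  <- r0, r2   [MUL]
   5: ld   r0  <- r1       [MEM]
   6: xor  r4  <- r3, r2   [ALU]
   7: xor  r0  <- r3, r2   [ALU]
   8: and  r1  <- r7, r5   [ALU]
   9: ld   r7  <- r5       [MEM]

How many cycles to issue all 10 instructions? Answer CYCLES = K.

t=0 i0,i1:beq/ld ; pair
t=1 i2:sub ; RAW r6
t=2 i3:and ; WAW r5
t=3 i4:mul ; no-port MUL/MEM
t=4 i5,i6:ld/xor ; pair
t=5 i7,i8:xor/and ; pair
t=6 i9:ld ; tail

CYCLES = 7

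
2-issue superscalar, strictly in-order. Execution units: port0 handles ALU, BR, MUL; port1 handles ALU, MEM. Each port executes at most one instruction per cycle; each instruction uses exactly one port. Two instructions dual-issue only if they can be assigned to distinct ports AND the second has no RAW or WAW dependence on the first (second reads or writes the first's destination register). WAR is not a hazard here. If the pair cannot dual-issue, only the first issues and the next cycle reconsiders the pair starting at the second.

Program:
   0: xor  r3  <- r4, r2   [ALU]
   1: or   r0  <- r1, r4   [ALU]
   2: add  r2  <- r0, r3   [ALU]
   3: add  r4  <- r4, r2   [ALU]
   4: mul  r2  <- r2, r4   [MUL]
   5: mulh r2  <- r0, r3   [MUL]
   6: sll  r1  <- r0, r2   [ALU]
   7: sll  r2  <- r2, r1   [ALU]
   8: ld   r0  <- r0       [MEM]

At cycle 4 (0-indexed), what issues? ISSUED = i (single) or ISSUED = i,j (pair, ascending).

0. xor.ALU or.ALU @i0/i1  | 2-wide
1. add.ALU @i2  | RAW r2
2. add.ALU @i3  | RAW r4
3. mul.MUL @i4  | no-port MUL/MUL
4. mulh.MUL @i5  | RAW r2
5. sll.ALU @i6  | RAW r1
6. sll.ALU ld.MEM @i7/i8  | 2-wide

ISSUED = 5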